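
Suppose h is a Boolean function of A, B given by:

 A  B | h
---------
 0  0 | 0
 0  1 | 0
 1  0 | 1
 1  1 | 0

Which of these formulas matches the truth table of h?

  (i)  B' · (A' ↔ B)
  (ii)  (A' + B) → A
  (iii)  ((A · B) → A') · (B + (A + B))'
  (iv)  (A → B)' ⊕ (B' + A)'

i

(ii): at (1,1) it gives 1, but h = 0 — eliminated.
(iii): at (0,0) it gives 1, but h = 0 — eliminated.
(iv): at (0,1) it gives 1, but h = 0 — eliminated.
(i) is the remaining candidate, and it agrees with h on all 4 inputs.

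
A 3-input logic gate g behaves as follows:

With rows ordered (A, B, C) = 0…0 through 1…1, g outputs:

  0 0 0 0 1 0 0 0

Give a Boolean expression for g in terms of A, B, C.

g is 1 on exactly one input, (1,0,0), whose minterm is A·¬B·¬C. So g is just that conjunction.

g(A, B, C) = (A and not B) and not C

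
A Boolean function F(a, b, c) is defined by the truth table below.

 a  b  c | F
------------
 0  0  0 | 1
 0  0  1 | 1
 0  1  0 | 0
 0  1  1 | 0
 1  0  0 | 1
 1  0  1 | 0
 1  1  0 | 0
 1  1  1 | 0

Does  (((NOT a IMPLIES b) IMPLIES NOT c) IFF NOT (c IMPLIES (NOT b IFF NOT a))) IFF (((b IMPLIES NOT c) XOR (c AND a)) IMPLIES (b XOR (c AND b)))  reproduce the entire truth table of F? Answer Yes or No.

Evaluate (((NOT a IMPLIES b) IMPLIES NOT c) IFF NOT (c IMPLIES (NOT b IFF NOT a))) IFF (((b IMPLIES NOT c) XOR (c AND a)) IMPLIES (b XOR (c AND b))) on each row and compare to F:
  a=0, b=0, c=0: formula gives 1, F = 1 ✓
  a=0, b=0, c=1: formula gives 1, F = 1 ✓
  a=0, b=1, c=0: formula gives 0, F = 0 ✓
  a=0, b=1, c=1: formula gives 0, F = 0 ✓
  a=1, b=0, c=0: formula gives 1, F = 1 ✓
  …and likewise for the remaining 3 rows.
All 8 rows match — the expression computes F exactly.

Yes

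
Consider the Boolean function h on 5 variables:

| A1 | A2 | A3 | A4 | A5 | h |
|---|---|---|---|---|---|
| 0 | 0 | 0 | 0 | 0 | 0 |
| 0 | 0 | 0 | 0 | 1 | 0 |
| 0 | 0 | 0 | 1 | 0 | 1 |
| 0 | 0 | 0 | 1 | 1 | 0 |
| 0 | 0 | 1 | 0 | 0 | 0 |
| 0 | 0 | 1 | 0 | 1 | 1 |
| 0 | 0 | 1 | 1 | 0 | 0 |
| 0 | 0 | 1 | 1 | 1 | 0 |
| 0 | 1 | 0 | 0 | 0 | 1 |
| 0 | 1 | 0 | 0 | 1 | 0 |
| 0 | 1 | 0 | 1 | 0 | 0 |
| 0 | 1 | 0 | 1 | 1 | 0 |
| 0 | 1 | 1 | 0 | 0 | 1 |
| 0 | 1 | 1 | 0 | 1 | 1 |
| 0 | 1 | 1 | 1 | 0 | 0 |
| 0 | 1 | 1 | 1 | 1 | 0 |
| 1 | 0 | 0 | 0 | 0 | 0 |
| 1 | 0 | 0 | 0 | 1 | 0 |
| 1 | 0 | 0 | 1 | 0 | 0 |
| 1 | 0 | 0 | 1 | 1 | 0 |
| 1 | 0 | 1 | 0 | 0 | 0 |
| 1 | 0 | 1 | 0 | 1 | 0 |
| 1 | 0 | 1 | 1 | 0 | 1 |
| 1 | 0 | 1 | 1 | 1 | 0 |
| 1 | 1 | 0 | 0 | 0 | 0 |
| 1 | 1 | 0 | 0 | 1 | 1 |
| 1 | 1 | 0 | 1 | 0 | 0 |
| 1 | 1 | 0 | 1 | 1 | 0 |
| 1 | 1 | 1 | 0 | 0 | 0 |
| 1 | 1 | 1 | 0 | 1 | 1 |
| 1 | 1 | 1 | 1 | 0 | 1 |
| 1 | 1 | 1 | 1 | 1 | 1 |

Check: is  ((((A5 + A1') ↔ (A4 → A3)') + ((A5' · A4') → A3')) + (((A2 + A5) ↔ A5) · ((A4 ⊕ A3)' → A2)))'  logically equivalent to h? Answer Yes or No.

Test each input against both h and the formula:
  A1=0, A2=0, A3=0, A4=0, A5=0: formula gives 0, h = 0 ✓
  A1=0, A2=0, A3=0, A4=0, A5=1: formula gives 0, h = 0 ✓
  A1=0, A2=0, A3=0, A4=1, A5=0: formula gives 0, but h = 1 ✗
Row (0,0,0,1,0) is a counterexample, so the formula is not equivalent to h.

No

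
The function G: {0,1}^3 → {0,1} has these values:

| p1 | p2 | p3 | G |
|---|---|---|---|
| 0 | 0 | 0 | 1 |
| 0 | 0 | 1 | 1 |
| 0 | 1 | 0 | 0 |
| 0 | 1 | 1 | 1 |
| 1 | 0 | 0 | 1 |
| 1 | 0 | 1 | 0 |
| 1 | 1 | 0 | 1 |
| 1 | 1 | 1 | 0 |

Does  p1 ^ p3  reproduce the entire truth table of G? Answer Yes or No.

Evaluate p1 ^ p3 on each row and compare to G:
  p1=0, p2=0, p3=0: formula gives 0, but G = 1 ✗
Since they disagree at (0,0,0), the expression is not a correct formula for G.

No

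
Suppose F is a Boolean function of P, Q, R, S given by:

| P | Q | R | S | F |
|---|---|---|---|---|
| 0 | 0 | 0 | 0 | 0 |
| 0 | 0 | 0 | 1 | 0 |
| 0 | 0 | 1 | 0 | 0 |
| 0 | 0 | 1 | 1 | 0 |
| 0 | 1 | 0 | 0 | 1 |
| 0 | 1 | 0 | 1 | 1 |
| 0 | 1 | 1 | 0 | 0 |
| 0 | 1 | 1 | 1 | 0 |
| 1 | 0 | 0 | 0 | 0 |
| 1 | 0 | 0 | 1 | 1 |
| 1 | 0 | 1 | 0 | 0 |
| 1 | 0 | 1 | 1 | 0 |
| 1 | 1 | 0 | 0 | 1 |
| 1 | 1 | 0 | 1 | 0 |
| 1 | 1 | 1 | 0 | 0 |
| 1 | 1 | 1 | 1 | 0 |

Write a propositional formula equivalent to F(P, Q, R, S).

F(P, Q, R, S) = (((((¬P ∧ Q) ∧ ¬R) ∧ ¬S) ∨ (((¬P ∧ Q) ∧ ¬R) ∧ S)) ∨ (((P ∧ ¬Q) ∧ ¬R) ∧ S)) ∨ (((P ∧ Q) ∧ ¬R) ∧ ¬S)

F=1 on 4 inputs: (0,1,0,0), (0,1,0,1), (1,0,0,1), (1,1,0,0). Reading each as a conjunction of literals (¬P·Q·¬R·¬S, ¬P·Q·¬R·S, P·¬Q·¬R·S, P·Q·¬R·¬S) and taking the OR gives the canonical DNF.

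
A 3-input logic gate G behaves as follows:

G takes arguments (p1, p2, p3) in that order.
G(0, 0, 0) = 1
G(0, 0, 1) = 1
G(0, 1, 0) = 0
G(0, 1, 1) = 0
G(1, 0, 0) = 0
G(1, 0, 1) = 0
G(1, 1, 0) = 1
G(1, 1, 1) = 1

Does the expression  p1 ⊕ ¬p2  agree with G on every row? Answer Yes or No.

Yes

Evaluate p1 ⊕ ¬p2 on each row and compare to G:
  p1=0, p2=0, p3=0: formula gives 1, G = 1 ✓
  p1=0, p2=0, p3=1: formula gives 1, G = 1 ✓
  p1=0, p2=1, p3=0: formula gives 0, G = 0 ✓
  p1=0, p2=1, p3=1: formula gives 0, G = 0 ✓
  p1=1, p2=0, p3=0: formula gives 0, G = 0 ✓
  … (the remaining 3 rows also agree.)
No disagreement on any input; they are logically equivalent.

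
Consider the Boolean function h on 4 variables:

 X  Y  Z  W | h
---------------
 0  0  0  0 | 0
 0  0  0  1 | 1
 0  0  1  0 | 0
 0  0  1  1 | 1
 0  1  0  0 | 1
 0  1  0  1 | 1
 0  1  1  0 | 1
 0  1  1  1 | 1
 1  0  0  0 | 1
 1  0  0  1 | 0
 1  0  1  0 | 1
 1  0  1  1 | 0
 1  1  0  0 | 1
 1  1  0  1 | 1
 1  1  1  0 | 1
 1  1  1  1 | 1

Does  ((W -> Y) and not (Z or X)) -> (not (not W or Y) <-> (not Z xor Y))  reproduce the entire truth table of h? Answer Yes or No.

No

Check the formula against h row by row:
  X=0, Y=0, Z=0, W=0: formula gives 0, h = 0 ✓
  X=0, Y=0, Z=0, W=1: formula gives 1, h = 1 ✓
  X=0, Y=0, Z=1, W=0: formula gives 1, but h = 0 ✗
Row (0,0,1,0) is a counterexample, so the formula is not equivalent to h.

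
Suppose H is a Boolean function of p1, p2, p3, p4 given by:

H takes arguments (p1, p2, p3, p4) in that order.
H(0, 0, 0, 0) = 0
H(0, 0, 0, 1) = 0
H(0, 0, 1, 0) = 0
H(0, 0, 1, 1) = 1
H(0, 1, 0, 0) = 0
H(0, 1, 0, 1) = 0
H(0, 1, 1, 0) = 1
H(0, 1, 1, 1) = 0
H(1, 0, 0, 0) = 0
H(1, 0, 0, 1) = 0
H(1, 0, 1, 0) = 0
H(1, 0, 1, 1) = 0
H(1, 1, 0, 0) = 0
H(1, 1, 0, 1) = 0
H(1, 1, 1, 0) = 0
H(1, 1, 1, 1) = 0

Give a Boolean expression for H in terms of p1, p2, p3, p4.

H(p1, p2, p3, p4) = (((NOT p1 AND NOT p2) AND p3) AND p4) OR (((NOT p1 AND p2) AND p3) AND NOT p4)

H=1 on 2 inputs: (0,0,1,1), (0,1,1,0). Reading each as a conjunction of literals (¬p1·¬p2·p3·p4, ¬p1·p2·p3·¬p4) and taking the OR gives the canonical DNF.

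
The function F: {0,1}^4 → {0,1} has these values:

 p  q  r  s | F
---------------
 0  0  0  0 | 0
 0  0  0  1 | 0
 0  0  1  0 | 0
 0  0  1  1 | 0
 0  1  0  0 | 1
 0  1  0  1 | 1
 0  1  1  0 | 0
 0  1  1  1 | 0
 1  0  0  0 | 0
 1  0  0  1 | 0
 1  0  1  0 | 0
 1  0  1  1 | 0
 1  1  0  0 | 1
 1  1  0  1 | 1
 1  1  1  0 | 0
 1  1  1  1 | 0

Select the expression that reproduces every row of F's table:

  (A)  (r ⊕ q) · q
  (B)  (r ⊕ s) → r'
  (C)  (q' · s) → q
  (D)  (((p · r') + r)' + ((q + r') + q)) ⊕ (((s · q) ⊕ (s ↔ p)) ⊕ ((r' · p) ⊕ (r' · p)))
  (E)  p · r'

(B): at (0,0,0,0) it gives 1, but F = 0 — eliminated.
(C): at (0,0,0,0) it gives 1, but F = 0 — eliminated.
(D): at (0,0,0,1) it gives 1, but F = 0 — eliminated.
(E): at (0,1,0,0) it gives 0, but F = 1 — eliminated.
(A) is the remaining candidate, and it agrees with F on all 16 inputs.

A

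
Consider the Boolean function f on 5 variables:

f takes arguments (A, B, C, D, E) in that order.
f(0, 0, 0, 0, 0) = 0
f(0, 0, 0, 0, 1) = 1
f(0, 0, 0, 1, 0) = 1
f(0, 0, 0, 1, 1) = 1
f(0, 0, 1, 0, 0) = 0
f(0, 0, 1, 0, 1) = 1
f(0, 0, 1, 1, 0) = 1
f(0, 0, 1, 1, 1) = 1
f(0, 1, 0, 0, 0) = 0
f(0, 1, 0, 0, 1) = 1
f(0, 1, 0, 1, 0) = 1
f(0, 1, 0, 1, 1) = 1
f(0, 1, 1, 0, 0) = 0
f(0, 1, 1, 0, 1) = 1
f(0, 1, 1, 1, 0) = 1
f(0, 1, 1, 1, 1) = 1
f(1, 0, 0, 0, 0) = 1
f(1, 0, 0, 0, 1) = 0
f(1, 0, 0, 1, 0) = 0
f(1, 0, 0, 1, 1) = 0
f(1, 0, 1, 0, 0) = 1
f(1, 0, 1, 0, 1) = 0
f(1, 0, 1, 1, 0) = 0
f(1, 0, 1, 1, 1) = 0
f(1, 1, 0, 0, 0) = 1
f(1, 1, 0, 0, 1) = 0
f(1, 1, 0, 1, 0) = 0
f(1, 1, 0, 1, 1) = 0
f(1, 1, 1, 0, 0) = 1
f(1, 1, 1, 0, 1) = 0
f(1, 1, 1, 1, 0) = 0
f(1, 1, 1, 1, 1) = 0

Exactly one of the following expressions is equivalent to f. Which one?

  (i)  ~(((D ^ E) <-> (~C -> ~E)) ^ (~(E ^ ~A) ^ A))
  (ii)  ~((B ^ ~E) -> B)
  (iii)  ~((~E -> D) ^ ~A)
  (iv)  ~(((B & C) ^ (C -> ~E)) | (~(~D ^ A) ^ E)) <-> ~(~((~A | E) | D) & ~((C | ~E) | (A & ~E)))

(i) disagrees with f on (0,0,0,0,0) (formula → 1, table → 0); rule it out.
(ii) disagrees with f on (0,0,0,0,0) (formula → 1, table → 0); rule it out.
(iv) disagrees with f on (0,0,0,0,1) (formula → 0, table → 1); rule it out.
Only (iii) survives; checking it on all 32 rows confirms it matches f.

iii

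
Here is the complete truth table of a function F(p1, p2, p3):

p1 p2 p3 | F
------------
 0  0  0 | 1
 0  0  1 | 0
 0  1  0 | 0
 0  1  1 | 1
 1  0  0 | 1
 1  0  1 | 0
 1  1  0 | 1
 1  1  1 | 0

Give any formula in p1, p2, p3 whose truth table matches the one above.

Collect the rows where F=1 — (0,0,0), (0,1,1), (1,0,0), (1,1,0) — and write one minterm per row: ¬p1·¬p2·¬p3, ¬p1·p2·p3, p1·¬p2·¬p3, p1·p2·¬p3. Their union (logical OR) reproduces the table exactly.

F(p1, p2, p3) = ((((~p1 & ~p2) & ~p3) | ((~p1 & p2) & p3)) | ((p1 & ~p2) & ~p3)) | ((p1 & p2) & ~p3)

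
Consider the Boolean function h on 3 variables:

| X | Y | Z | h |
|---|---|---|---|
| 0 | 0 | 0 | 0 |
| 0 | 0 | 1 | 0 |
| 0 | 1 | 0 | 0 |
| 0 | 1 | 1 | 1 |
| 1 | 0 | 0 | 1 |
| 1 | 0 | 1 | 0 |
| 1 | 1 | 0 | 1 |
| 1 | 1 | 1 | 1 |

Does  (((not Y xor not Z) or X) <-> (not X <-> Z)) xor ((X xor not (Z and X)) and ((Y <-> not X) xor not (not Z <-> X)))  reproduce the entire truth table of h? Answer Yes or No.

No

Evaluate (((not Y xor not Z) or X) <-> (not X <-> Z)) xor ((X xor not (Z and X)) and ((Y <-> not X) xor not (not Z <-> X))) on each row and compare to h:
  X=0, Y=0, Z=0: formula gives 0, h = 0 ✓
  X=0, Y=0, Z=1: formula gives 1, but h = 0 ✗
Row (0,0,1) is a counterexample, so the formula is not equivalent to h.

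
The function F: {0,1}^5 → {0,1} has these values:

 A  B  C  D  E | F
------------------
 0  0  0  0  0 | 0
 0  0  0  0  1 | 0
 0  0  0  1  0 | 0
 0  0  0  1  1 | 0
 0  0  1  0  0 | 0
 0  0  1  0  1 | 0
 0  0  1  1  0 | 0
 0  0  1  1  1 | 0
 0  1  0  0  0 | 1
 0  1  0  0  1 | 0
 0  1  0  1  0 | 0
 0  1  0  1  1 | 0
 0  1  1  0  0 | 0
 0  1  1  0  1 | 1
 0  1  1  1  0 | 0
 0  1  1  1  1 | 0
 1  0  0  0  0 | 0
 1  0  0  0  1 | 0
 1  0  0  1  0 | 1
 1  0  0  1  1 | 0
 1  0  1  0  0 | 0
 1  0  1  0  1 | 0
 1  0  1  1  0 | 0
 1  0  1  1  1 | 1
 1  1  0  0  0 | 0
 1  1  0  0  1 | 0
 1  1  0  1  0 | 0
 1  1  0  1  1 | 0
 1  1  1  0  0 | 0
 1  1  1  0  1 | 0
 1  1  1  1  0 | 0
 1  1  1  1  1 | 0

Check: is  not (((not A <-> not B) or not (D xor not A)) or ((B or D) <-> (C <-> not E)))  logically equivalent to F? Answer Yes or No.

Test each input against both F and the formula:
  A=0, B=0, C=0, D=0, E=0: formula gives 0, F = 0 ✓
  A=0, B=0, C=0, D=0, E=1: formula gives 0, F = 0 ✓
  A=0, B=0, C=0, D=1, E=0: formula gives 0, F = 0 ✓
  A=0, B=0, C=0, D=1, E=1: formula gives 0, F = 0 ✓
  … (the remaining 28 rows also agree.)
No disagreement on any input; they are logically equivalent.

Yes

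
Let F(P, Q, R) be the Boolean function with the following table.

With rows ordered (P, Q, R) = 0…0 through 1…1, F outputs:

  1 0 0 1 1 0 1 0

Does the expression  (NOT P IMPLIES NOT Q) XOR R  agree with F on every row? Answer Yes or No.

Check the formula against F row by row:
  P=0, Q=0, R=0: formula gives 1, F = 1 ✓
  P=0, Q=0, R=1: formula gives 0, F = 0 ✓
  P=0, Q=1, R=0: formula gives 0, F = 0 ✓
  P=0, Q=1, R=1: formula gives 1, F = 1 ✓
  P=1, Q=0, R=0: formula gives 1, F = 1 ✓
  …and likewise for the remaining 3 rows.
All 8 rows match — the expression computes F exactly.

Yes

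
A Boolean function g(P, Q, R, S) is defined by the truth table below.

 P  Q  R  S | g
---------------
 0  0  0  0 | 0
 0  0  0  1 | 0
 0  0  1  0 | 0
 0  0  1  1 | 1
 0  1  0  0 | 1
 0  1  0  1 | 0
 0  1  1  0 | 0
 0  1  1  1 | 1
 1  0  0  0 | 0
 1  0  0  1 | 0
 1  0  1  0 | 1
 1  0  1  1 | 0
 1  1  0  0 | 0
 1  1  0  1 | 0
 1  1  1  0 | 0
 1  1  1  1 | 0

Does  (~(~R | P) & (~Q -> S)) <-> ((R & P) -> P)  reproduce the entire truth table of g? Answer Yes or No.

Test each input against both g and the formula:
  P=0, Q=0, R=0, S=0: formula gives 0, g = 0 ✓
  P=0, Q=0, R=0, S=1: formula gives 0, g = 0 ✓
  P=0, Q=0, R=1, S=0: formula gives 0, g = 0 ✓
  P=0, Q=0, R=1, S=1: formula gives 1, g = 1 ✓
  P=0, Q=1, R=0, S=0: formula gives 0, but g = 1 ✗
Row (0,1,0,0) is a counterexample, so the formula is not equivalent to g.

No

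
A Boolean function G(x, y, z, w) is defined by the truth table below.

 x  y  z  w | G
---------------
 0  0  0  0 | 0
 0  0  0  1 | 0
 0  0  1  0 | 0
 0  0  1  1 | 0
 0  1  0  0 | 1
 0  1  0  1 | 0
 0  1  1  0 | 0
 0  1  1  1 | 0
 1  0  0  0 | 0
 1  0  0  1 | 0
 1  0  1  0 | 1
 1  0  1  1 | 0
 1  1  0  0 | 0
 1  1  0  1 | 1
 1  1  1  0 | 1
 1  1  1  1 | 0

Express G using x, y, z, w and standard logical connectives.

Collect the rows where G=1 — (0,1,0,0), (1,0,1,0), (1,1,0,1), (1,1,1,0) — and write one minterm per row: ¬x·y·¬z·¬w, x·¬y·z·¬w, x·y·¬z·w, x·y·z·¬w. Their union (logical OR) reproduces the table exactly.

G(x, y, z, w) = (((((NOT x AND y) AND NOT z) AND NOT w) OR (((x AND NOT y) AND z) AND NOT w)) OR (((x AND y) AND NOT z) AND w)) OR (((x AND y) AND z) AND NOT w)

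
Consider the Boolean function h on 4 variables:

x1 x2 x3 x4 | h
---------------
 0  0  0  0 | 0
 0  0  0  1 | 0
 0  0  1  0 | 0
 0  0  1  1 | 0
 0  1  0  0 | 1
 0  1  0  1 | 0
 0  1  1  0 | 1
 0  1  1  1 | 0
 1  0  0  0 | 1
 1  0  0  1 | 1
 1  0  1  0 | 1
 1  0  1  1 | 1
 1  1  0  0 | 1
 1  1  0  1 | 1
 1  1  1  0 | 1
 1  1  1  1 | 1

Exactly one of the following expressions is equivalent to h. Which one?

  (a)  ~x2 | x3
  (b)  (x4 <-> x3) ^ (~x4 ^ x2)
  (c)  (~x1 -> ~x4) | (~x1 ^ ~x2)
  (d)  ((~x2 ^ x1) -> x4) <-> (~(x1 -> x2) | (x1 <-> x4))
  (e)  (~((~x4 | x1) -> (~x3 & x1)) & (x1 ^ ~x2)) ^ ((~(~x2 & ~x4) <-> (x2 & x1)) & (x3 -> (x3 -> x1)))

d

(a): at (0,0,0,0) it gives 1, but h = 0 — eliminated.
(b): at (0,0,1,0) it gives 1, but h = 0 — eliminated.
(c): at (0,0,0,0) it gives 1, but h = 0 — eliminated.
(e): at (0,0,1,0) it gives 1, but h = 0 — eliminated.
(d) is the remaining candidate, and it agrees with h on all 16 inputs.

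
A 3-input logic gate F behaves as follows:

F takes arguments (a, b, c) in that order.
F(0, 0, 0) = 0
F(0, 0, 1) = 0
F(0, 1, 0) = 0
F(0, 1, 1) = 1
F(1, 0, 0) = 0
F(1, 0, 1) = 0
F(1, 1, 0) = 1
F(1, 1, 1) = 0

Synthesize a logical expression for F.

The 1-rows are (0,1,1), (1,1,0). Each contributes one minterm — ¬a·b·c; a·b·¬c — and their disjunction is a sum-of-products form of F.

F(a, b, c) = ((not a and b) and c) or ((a and b) and not c)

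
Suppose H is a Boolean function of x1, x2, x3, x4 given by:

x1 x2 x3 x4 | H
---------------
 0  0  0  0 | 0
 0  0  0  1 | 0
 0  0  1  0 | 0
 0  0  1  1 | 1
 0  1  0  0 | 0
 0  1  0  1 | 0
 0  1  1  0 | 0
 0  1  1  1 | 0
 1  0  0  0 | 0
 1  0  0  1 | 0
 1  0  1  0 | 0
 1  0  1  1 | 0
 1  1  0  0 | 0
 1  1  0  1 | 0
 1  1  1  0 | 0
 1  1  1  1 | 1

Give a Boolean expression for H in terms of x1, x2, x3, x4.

H(x1, x2, x3, x4) = (((~x1 & ~x2) & x3) & x4) | (((x1 & x2) & x3) & x4)

Collect the rows where H=1 — (0,0,1,1), (1,1,1,1) — and write one minterm per row: ¬x1·¬x2·x3·x4, x1·x2·x3·x4. Their union (logical OR) reproduces the table exactly.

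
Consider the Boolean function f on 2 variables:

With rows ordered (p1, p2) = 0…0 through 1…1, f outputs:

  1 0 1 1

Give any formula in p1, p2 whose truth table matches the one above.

f(p1, p2) = p2 → p1

This is p2 → p1 (false only at 0,1).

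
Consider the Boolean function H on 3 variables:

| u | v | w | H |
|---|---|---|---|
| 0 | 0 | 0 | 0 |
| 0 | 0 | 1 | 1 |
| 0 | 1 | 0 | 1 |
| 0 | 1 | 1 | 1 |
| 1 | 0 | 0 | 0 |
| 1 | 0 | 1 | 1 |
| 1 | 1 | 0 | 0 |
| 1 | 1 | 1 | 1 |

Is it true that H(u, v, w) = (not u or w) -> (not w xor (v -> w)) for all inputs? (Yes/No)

No

Evaluate (not u or w) -> (not w xor (v -> w)) on each row and compare to H:
  u=0, v=0, w=0: formula gives 0, H = 0 ✓
  u=0, v=0, w=1: formula gives 1, H = 1 ✓
  u=0, v=1, w=0: formula gives 1, H = 1 ✓
  u=0, v=1, w=1: formula gives 1, H = 1 ✓
  u=1, v=0, w=0: formula gives 1, but H = 0 ✗
A single disagreement suffices: at (1,0,0) they differ, so the formula does not compute H.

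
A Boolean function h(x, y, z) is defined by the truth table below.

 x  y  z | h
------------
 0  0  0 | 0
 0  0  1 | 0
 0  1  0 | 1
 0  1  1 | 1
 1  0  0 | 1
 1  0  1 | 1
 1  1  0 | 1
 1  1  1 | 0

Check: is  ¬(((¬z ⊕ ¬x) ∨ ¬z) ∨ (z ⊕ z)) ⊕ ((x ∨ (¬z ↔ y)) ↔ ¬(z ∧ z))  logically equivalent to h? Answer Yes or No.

Check the formula against h row by row:
  x=0, y=0, z=0: formula gives 0, h = 0 ✓
  x=0, y=0, z=1: formula gives 0, h = 0 ✓
  x=0, y=1, z=0: formula gives 1, h = 1 ✓
  x=0, y=1, z=1: formula gives 1, h = 1 ✓
  x=1, y=0, z=0: formula gives 1, h = 1 ✓
  …
  x=1, y=1, z=1: formula gives 1, but h = 0 ✗
Row (1,1,1) is a counterexample, so the formula is not equivalent to h.

No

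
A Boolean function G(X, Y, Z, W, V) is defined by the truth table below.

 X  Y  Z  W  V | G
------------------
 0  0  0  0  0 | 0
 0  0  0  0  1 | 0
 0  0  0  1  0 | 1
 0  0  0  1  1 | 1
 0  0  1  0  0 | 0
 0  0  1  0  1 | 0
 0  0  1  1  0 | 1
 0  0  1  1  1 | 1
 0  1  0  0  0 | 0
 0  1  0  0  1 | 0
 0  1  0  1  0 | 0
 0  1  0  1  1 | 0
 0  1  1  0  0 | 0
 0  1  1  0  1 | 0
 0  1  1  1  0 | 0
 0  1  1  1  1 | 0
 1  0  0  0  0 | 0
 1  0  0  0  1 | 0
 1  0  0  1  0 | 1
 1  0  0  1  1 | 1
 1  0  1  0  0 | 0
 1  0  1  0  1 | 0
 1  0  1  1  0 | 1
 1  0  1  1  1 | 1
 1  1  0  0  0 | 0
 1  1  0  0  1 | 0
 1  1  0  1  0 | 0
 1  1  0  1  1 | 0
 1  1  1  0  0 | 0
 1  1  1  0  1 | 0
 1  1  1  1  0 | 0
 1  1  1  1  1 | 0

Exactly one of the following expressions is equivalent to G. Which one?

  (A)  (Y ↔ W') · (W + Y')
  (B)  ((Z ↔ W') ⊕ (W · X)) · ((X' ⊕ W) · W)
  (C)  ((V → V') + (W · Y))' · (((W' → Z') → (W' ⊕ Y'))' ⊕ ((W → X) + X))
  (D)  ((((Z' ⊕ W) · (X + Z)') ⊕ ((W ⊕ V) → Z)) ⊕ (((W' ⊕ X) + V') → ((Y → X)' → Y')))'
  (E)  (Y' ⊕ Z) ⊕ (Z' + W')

(B) disagrees with G on (0,0,0,1,0) (formula → 0, table → 1); rule it out.
(C) disagrees with G on (0,0,0,1,0) (formula → 0, table → 1); rule it out.
(D) disagrees with G on (0,0,0,0,1) (formula → 1, table → 0); rule it out.
(E) disagrees with G on (0,0,0,1,0) (formula → 0, table → 1); rule it out.
Only (A) survives; checking it on all 32 rows confirms it matches G.

A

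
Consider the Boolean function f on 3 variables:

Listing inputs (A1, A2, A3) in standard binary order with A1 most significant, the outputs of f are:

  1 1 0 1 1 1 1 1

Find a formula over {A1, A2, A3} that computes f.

f(A1, A2, A3) = not ((not A1 and A2) and not A3)

Only row (0,1,0) gives 0. So f is 1 everywhere except there — the complement of the minterm ¬A1·A2·¬A3.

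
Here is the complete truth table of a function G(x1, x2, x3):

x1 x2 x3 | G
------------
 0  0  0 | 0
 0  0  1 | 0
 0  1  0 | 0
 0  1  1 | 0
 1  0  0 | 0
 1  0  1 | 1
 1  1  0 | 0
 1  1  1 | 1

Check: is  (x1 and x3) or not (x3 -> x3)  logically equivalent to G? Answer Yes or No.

Test each input against both G and the formula:
  x1=0, x2=0, x3=0: formula gives 0, G = 0 ✓
  x1=0, x2=0, x3=1: formula gives 0, G = 0 ✓
  x1=0, x2=1, x3=0: formula gives 0, G = 0 ✓
  x1=0, x2=1, x3=1: formula gives 0, G = 0 ✓
  x1=1, x2=0, x3=0: formula gives 0, G = 0 ✓
  …and likewise for the remaining 3 rows.
All 8 rows match — the expression computes G exactly.

Yes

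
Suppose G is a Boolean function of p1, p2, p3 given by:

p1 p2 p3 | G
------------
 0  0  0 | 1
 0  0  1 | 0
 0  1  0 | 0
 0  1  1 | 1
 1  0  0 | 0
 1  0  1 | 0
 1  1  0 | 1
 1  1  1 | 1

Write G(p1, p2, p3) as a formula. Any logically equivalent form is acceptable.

Collect the rows where G=1 — (0,0,0), (0,1,1), (1,1,0), (1,1,1) — and write one minterm per row: ¬p1·¬p2·¬p3, ¬p1·p2·p3, p1·p2·¬p3, p1·p2·p3. Their union (logical OR) reproduces the table exactly.

G(p1, p2, p3) = ((((p1' · p2') · p3') + ((p1' · p2) · p3)) + ((p1 · p2) · p3')) + ((p1 · p2) · p3)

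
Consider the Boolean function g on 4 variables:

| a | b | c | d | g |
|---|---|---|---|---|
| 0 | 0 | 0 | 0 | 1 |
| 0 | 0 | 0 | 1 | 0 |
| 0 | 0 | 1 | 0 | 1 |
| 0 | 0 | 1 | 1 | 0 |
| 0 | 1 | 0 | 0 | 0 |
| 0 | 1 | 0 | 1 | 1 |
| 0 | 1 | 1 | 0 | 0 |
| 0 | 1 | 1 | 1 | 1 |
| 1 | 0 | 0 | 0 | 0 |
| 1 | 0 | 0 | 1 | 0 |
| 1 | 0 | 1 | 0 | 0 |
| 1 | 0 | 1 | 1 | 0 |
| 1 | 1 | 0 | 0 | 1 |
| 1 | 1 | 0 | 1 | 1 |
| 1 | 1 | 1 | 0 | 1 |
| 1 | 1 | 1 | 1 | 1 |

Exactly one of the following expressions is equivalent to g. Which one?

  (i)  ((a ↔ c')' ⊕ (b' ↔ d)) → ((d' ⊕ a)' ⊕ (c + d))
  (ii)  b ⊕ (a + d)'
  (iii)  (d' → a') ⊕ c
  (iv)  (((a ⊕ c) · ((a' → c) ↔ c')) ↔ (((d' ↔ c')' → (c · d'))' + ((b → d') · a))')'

ii

(i) fails at (0,0,0,0): the formula yields 0, g is 1.
(iii) fails at (0,0,0,1): the formula yields 1, g is 0.
(iv) fails at (0,0,1,1): the formula yields 1, g is 0.
Only (ii) survives; checking it on all 16 rows confirms it matches g.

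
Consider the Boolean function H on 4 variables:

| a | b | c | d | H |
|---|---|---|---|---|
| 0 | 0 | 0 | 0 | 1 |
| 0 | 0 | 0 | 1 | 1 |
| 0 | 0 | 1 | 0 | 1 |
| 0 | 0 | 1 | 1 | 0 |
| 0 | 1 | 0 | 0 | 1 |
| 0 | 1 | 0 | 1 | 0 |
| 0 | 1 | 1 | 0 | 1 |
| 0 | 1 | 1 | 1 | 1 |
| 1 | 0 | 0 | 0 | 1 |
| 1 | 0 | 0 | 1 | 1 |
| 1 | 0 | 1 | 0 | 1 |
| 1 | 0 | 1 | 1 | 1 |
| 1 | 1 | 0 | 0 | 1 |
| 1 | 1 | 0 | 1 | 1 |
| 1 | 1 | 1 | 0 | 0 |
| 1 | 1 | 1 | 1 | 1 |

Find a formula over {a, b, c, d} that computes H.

H(a, b, c, d) = not (((((not a and not b) and c) and d) or (((not a and b) and not c) and d)) or (((a and b) and c) and not d))

There are just 3 zero rows: (0,0,1,1), (0,1,0,1), (1,1,1,0). Their minterms are ¬a·¬b·c·d, ¬a·b·¬c·d, a·b·c·¬d; the OR of those covers precisely the 0-outputs, and negating it yields H.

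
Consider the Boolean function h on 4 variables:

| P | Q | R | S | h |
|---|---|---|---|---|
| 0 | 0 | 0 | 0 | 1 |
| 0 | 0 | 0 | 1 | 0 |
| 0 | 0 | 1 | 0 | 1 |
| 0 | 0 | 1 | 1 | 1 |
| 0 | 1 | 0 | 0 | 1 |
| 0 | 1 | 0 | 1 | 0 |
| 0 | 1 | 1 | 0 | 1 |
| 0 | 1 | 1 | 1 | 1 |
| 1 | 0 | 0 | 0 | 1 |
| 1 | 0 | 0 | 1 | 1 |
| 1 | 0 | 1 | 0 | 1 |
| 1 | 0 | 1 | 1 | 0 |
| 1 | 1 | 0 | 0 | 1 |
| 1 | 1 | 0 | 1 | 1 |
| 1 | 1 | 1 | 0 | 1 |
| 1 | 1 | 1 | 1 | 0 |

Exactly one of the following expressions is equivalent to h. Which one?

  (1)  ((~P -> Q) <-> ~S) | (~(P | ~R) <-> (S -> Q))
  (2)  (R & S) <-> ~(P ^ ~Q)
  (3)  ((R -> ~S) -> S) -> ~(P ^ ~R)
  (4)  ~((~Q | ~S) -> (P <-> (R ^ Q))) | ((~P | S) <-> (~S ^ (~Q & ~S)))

3

(1): at (0,0,0,0) it gives 0, but h = 1 — eliminated.
(2): at (0,0,0,1) it gives 1, but h = 0 — eliminated.
(4): at (0,0,0,0) it gives 0, but h = 1 — eliminated.
(3) is the remaining candidate, and it agrees with h on all 16 inputs.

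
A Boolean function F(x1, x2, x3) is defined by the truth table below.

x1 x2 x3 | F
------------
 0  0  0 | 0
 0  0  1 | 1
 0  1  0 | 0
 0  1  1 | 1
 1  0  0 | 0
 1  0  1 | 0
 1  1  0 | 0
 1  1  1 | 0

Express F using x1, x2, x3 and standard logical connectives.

F=1 on 2 inputs: (0,0,1), (0,1,1). Reading each as a conjunction of literals (¬x1·¬x2·x3, ¬x1·x2·x3) and taking the OR gives the canonical DNF.

F(x1, x2, x3) = ((NOT x1 AND NOT x2) AND x3) OR ((NOT x1 AND x2) AND x3)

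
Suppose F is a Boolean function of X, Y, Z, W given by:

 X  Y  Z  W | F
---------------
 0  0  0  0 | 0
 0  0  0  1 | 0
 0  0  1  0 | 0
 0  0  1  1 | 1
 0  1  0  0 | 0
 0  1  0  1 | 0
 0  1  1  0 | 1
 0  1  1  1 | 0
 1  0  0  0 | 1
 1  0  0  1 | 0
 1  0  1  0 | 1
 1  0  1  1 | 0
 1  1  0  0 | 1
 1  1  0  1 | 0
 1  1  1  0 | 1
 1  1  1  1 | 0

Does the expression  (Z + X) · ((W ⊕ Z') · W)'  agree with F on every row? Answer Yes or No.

No

Test each input against both F and the formula:
  X=0, Y=0, Z=0, W=0: formula gives 0, F = 0 ✓
  X=0, Y=0, Z=0, W=1: formula gives 0, F = 0 ✓
  X=0, Y=0, Z=1, W=0: formula gives 1, but F = 0 ✗
A single disagreement suffices: at (0,0,1,0) they differ, so the formula does not compute F.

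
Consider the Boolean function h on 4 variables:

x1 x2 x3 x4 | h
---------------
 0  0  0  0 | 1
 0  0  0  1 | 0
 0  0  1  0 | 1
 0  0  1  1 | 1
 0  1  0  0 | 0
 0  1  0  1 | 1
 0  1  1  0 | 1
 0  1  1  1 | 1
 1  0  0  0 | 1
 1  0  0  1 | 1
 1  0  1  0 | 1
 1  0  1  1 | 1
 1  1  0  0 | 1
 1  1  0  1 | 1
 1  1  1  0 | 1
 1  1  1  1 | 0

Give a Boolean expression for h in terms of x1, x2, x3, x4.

h is 0 on only 3 rows — (0,0,0,1), (0,1,0,0), (1,1,1,1). Writing each as a minterm (¬x1·¬x2·¬x3·x4, ¬x1·x2·¬x3·¬x4, x1·x2·x3·x4) and OR-ing them characterizes exactly where h=0, so h is the negation of that disjunction.

h(x1, x2, x3, x4) = ~(((((~x1 & ~x2) & ~x3) & x4) | (((~x1 & x2) & ~x3) & ~x4)) | (((x1 & x2) & x3) & x4))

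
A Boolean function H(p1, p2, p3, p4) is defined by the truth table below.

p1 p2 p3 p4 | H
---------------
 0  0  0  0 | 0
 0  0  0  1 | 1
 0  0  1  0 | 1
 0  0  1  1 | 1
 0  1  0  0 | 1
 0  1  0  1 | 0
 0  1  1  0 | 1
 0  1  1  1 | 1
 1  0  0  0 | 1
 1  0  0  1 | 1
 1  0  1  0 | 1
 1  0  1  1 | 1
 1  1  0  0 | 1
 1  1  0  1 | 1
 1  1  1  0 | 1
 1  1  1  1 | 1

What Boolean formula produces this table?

There are just 2 zero rows: (0,0,0,0), (0,1,0,1). Their minterms are ¬p1·¬p2·¬p3·¬p4, ¬p1·p2·¬p3·p4; the OR of those covers precisely the 0-outputs, and negating it yields H.

H(p1, p2, p3, p4) = not ((((not p1 and not p2) and not p3) and not p4) or (((not p1 and p2) and not p3) and p4))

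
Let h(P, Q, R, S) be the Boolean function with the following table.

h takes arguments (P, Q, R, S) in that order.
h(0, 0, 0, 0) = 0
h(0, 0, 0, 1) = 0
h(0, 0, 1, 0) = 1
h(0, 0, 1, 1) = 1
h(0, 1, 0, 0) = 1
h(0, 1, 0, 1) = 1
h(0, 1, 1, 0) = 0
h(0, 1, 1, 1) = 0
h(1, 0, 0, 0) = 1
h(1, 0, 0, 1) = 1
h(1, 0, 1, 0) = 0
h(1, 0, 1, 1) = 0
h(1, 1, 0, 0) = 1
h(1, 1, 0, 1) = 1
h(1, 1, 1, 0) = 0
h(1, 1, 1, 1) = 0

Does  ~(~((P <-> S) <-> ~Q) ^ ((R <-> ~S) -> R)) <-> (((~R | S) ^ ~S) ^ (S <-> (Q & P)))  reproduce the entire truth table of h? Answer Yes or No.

Check the formula against h row by row:
  P=0, Q=0, R=0, S=0: formula gives 0, h = 0 ✓
  P=0, Q=0, R=0, S=1: formula gives 0, h = 0 ✓
  P=0, Q=0, R=1, S=0: formula gives 1, h = 1 ✓
  P=0, Q=0, R=1, S=1: formula gives 1, h = 1 ✓
  …and likewise for the remaining 12 rows.
All 16 rows match — the expression computes h exactly.

Yes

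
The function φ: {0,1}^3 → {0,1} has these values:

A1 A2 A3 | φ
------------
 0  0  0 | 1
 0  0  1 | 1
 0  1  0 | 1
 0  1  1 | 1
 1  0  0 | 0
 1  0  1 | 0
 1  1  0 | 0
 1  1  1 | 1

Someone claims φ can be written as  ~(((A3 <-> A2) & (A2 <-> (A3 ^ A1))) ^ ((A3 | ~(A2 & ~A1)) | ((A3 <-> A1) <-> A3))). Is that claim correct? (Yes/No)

No

Evaluate ~(((A3 <-> A2) & (A2 <-> (A3 ^ A1))) ^ ((A3 | ~(A2 & ~A1)) | ((A3 <-> A1) <-> A3))) on each row and compare to φ:
  A1=0, A2=0, A3=0: formula gives 1, φ = 1 ✓
  A1=0, A2=0, A3=1: formula gives 0, but φ = 1 ✗
Row (0,0,1) is a counterexample, so the formula is not equivalent to φ.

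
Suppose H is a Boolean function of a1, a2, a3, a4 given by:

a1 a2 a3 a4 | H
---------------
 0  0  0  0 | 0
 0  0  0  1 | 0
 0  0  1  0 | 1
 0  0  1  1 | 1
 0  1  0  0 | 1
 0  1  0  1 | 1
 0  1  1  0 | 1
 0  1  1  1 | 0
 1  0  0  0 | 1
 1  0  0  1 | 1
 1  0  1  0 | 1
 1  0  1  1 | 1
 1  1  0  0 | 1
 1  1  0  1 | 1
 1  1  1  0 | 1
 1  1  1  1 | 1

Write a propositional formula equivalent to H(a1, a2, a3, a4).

H(a1, a2, a3, a4) = NOT (((((NOT a1 AND NOT a2) AND NOT a3) AND NOT a4) OR (((NOT a1 AND NOT a2) AND NOT a3) AND a4)) OR (((NOT a1 AND a2) AND a3) AND a4))

The 0-rows are (0,0,0,0), (0,0,0,1), (0,1,1,1). Take each as a conjunction (¬a1·¬a2·¬a3·¬a4, ¬a1·¬a2·¬a3·a4, ¬a1·a2·a3·a4), form their disjunction, and complement — that gives a formula that is 1 everywhere H is.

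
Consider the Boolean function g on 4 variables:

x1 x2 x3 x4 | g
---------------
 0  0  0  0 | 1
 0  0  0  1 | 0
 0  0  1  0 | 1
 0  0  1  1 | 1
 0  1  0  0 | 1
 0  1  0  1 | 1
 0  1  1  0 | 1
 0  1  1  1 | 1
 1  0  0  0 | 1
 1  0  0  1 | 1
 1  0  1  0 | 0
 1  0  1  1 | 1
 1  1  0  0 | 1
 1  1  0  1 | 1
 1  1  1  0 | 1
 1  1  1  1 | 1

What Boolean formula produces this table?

g is 0 on only 2 rows — (0,0,0,1), (1,0,1,0). Writing each as a minterm (¬x1·¬x2·¬x3·x4, x1·¬x2·x3·¬x4) and OR-ing them characterizes exactly where g=0, so g is the negation of that disjunction.

g(x1, x2, x3, x4) = ~((((~x1 & ~x2) & ~x3) & x4) | (((x1 & ~x2) & x3) & ~x4))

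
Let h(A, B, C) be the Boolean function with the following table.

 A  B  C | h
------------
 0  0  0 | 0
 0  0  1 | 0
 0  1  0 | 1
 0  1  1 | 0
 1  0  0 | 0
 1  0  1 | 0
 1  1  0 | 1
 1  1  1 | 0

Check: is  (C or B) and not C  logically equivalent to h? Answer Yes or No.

Test each input against both h and the formula:
  A=0, B=0, C=0: formula gives 0, h = 0 ✓
  A=0, B=0, C=1: formula gives 0, h = 0 ✓
  A=0, B=1, C=0: formula gives 1, h = 1 ✓
  A=0, B=1, C=1: formula gives 0, h = 0 ✓
  A=1, B=0, C=0: formula gives 0, h = 0 ✓
  … (the remaining 3 rows also agree.)
Every row agrees, so the formula is equivalent.

Yes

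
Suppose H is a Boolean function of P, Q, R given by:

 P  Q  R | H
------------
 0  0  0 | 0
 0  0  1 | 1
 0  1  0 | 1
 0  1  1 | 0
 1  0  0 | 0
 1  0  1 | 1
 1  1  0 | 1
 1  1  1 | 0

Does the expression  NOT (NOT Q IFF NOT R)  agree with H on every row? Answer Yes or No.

Test each input against both H and the formula:
  P=0, Q=0, R=0: formula gives 0, H = 0 ✓
  P=0, Q=0, R=1: formula gives 1, H = 1 ✓
  P=0, Q=1, R=0: formula gives 1, H = 1 ✓
  P=0, Q=1, R=1: formula gives 0, H = 0 ✓
  P=1, Q=0, R=0: formula gives 0, H = 0 ✓
  …and likewise for the remaining 3 rows.
All 8 rows match — the expression computes H exactly.

Yes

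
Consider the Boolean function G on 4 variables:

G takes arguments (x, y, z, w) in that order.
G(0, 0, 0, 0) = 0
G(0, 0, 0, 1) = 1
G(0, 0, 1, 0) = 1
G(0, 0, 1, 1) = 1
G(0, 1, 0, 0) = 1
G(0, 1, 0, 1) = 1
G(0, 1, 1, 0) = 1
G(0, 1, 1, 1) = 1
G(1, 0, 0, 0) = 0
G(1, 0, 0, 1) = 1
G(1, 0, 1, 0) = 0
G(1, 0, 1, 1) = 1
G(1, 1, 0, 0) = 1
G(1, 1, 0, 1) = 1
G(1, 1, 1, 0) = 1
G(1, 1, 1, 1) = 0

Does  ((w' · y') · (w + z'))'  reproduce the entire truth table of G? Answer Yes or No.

Test each input against both G and the formula:
  x=0, y=0, z=0, w=0: formula gives 0, G = 0 ✓
  x=0, y=0, z=0, w=1: formula gives 1, G = 1 ✓
  x=0, y=0, z=1, w=0: formula gives 1, G = 1 ✓
  x=0, y=0, z=1, w=1: formula gives 1, G = 1 ✓
  …
  x=1, y=0, z=1, w=0: formula gives 1, but G = 0 ✗
Row (1,0,1,0) is a counterexample, so the formula is not equivalent to G.

No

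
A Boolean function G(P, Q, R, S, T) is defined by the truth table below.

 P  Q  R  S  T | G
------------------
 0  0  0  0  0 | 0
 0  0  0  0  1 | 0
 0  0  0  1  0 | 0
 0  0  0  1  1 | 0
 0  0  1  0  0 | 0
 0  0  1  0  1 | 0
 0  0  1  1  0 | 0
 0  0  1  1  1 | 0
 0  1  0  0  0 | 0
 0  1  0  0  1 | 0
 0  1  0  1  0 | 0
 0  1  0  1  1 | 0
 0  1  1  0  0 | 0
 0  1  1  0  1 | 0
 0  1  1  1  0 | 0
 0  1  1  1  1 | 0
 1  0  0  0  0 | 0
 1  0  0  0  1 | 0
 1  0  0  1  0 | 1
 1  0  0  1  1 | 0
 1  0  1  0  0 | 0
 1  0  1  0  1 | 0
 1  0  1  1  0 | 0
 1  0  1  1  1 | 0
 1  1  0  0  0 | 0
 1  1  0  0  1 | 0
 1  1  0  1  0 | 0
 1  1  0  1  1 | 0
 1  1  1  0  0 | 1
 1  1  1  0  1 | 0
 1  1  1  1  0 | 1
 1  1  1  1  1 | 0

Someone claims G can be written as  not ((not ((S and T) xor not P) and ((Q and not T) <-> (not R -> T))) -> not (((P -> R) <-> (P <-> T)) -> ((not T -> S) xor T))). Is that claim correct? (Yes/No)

Test each input against both G and the formula:
  P=0, Q=0, R=0, S=0, T=0: formula gives 0, G = 0 ✓
  P=0, Q=0, R=0, S=0, T=1: formula gives 0, G = 0 ✓
  P=0, Q=0, R=0, S=1, T=0: formula gives 0, G = 0 ✓
  P=0, Q=0, R=0, S=1, T=1: formula gives 0, G = 0 ✓
  …and likewise for the remaining 28 rows.
No disagreement on any input; they are logically equivalent.

Yes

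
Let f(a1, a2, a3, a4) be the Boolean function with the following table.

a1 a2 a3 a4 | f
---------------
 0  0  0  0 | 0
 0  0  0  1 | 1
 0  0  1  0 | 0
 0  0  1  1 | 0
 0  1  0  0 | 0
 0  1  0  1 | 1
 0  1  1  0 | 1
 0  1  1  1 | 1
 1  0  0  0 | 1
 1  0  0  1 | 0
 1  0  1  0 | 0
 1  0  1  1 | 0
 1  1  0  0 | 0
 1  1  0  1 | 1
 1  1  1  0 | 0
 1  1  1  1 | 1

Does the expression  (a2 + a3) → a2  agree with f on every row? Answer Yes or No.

No

Evaluate (a2 + a3) → a2 on each row and compare to f:
  a1=0, a2=0, a3=0, a4=0: formula gives 1, but f = 0 ✗
A single disagreement suffices: at (0,0,0,0) they differ, so the formula does not compute f.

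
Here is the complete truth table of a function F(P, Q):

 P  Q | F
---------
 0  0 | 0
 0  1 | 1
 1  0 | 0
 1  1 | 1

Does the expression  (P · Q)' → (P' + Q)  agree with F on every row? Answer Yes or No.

No

Evaluate (P · Q)' → (P' + Q) on each row and compare to F:
  P=0, Q=0: formula gives 1, but F = 0 ✗
A single disagreement suffices: at (0,0) they differ, so the formula does not compute F.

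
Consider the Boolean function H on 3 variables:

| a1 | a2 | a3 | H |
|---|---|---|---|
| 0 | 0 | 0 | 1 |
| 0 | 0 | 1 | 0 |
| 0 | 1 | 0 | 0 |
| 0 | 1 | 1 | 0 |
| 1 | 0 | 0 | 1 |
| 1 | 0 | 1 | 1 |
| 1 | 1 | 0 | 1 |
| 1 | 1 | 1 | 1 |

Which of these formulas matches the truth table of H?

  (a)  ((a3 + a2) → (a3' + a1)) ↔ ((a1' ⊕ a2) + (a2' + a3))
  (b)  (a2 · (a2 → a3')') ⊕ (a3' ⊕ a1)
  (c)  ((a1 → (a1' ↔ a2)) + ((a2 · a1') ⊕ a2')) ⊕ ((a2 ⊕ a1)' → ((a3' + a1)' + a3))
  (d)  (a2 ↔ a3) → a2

(b) fails at (0,1,0): the formula yields 1, H is 0.
(c) fails at (1,0,0): the formula yields 0, H is 1.
(d) fails at (0,0,0): the formula yields 0, H is 1.
That leaves (a). Evaluating it on every row reproduces the table of H exactly.

a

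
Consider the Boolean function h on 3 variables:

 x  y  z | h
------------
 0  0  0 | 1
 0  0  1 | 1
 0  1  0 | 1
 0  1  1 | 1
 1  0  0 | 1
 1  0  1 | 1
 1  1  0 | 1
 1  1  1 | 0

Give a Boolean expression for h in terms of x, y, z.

h(x, y, z) = not ((x and y) and z)

The output is 0 only when every input is 1 — NAND of all inputs.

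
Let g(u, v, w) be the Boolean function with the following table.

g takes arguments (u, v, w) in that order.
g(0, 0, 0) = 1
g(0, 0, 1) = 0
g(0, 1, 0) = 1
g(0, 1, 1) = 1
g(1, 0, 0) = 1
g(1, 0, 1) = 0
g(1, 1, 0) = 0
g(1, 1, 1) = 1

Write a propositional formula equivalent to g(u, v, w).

g(u, v, w) = NOT ((((NOT u AND NOT v) AND w) OR ((u AND NOT v) AND w)) OR ((u AND v) AND NOT w))

There are just 3 zero rows: (0,0,1), (1,0,1), (1,1,0). Their minterms are ¬u·¬v·w, u·¬v·w, u·v·¬w; the OR of those covers precisely the 0-outputs, and negating it yields g.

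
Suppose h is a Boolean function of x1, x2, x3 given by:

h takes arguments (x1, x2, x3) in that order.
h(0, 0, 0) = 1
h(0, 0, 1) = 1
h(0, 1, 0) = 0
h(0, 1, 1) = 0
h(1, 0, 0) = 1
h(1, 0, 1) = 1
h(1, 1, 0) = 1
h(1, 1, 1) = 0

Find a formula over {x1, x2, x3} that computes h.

h(x1, x2, x3) = NOT ((((NOT x1 AND x2) AND NOT x3) OR ((NOT x1 AND x2) AND x3)) OR ((x1 AND x2) AND x3))

The 0-rows are (0,1,0), (0,1,1), (1,1,1). Take each as a conjunction (¬x1·x2·¬x3, ¬x1·x2·x3, x1·x2·x3), form their disjunction, and complement — that gives a formula that is 1 everywhere h is.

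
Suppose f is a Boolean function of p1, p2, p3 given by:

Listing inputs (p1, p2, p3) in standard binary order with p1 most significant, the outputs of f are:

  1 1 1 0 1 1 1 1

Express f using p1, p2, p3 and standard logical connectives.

f is 0 on exactly one input, (0,1,1), whose minterm is ¬p1·p2·p3. So f is the negation of that single conjunction.

f(p1, p2, p3) = NOT ((NOT p1 AND p2) AND p3)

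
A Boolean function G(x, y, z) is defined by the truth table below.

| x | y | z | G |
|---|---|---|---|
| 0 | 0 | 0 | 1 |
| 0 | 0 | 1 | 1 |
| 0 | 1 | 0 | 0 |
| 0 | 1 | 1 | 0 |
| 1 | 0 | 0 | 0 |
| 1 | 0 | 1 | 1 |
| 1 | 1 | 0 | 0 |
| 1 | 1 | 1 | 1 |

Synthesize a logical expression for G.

G=1 on 4 inputs: (0,0,0), (0,0,1), (1,0,1), (1,1,1). Reading each as a conjunction of literals (¬x·¬y·¬z, ¬x·¬y·z, x·¬y·z, x·y·z) and taking the OR gives the canonical DNF.

G(x, y, z) = ((((x' · y') · z') + ((x' · y') · z)) + ((x · y') · z)) + ((x · y) · z)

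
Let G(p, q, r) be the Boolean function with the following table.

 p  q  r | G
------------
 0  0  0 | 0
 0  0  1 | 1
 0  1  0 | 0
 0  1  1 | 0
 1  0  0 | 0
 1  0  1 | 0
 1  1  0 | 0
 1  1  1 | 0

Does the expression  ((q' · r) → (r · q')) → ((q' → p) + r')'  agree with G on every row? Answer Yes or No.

Check the formula against G row by row:
  p=0, q=0, r=0: formula gives 0, G = 0 ✓
  p=0, q=0, r=1: formula gives 1, G = 1 ✓
  p=0, q=1, r=0: formula gives 0, G = 0 ✓
  p=0, q=1, r=1: formula gives 0, G = 0 ✓
  p=1, q=0, r=0: formula gives 0, G = 0 ✓
  … (the remaining 3 rows also agree.)
Every row agrees, so the formula is equivalent.

Yes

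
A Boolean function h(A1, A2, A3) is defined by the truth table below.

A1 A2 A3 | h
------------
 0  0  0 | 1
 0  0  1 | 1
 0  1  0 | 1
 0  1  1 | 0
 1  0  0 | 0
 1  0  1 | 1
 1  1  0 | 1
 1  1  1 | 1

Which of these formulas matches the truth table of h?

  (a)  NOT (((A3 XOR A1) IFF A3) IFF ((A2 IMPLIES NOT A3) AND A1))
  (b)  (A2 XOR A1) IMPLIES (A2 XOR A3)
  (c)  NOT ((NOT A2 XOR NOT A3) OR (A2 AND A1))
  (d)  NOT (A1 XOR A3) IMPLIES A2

b

(a) fails at (0,1,1): the formula yields 1, h is 0.
(c) fails at (0,0,1): the formula yields 0, h is 1.
(d) fails at (0,0,0): the formula yields 0, h is 1.
(b) is the remaining candidate, and it agrees with h on all 8 inputs.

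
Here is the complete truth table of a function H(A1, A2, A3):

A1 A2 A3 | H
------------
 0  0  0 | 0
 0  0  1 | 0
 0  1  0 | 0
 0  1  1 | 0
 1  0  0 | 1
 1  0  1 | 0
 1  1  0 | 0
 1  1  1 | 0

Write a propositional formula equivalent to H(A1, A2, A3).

H is 1 on exactly one input, (1,0,0), whose minterm is A1·¬A2·¬A3. So H is just that conjunction.

H(A1, A2, A3) = (A1 · A2') · A3'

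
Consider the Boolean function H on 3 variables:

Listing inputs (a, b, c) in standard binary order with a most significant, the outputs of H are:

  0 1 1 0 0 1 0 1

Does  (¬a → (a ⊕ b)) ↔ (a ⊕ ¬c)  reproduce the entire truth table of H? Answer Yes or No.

Evaluate (¬a → (a ⊕ b)) ↔ (a ⊕ ¬c) on each row and compare to H:
  a=0, b=0, c=0: formula gives 0, H = 0 ✓
  a=0, b=0, c=1: formula gives 1, H = 1 ✓
  a=0, b=1, c=0: formula gives 1, H = 1 ✓
  a=0, b=1, c=1: formula gives 0, H = 0 ✓
  a=1, b=0, c=0: formula gives 0, H = 0 ✓
  … (the remaining 3 rows also agree.)
Every row agrees, so the formula is equivalent.

Yes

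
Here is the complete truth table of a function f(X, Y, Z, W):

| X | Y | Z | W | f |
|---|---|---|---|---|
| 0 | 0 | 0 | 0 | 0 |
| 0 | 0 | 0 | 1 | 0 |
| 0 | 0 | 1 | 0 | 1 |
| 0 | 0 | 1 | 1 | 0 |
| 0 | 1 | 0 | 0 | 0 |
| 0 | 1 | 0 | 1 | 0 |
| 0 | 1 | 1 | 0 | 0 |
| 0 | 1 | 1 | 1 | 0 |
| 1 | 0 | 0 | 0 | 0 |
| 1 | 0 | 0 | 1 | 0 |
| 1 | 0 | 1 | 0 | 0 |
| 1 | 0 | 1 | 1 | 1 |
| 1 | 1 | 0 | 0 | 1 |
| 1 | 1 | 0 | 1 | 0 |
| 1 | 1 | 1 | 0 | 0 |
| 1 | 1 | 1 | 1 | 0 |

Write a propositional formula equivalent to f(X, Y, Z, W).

The 1-rows are (0,0,1,0), (1,0,1,1), (1,1,0,0). Each contributes one minterm — ¬X·¬Y·Z·¬W; X·¬Y·Z·W; X·Y·¬Z·¬W — and their disjunction is a sum-of-products form of f.

f(X, Y, Z, W) = ((((NOT X AND NOT Y) AND Z) AND NOT W) OR (((X AND NOT Y) AND Z) AND W)) OR (((X AND Y) AND NOT Z) AND NOT W)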